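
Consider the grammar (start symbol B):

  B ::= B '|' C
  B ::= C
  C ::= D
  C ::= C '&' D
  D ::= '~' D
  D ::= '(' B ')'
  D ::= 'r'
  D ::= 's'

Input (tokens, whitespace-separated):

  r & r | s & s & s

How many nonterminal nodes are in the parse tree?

[B [B [C [C [D r]] & [D r]]] | [C [C [C [D s]] & [D s]] & [D s]]]

12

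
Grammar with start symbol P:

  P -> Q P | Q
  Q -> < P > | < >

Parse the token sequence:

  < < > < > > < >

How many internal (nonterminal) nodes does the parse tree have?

8

[P [Q < [P [Q < >] [P [Q < >]]] >] [P [Q < >]]]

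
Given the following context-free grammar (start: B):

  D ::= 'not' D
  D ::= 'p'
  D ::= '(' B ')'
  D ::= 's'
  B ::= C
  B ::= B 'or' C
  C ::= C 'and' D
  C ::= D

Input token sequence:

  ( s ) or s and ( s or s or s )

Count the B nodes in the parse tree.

[B [B [C [D ( [B [C [D s]]] )]]] or [C [C [D s]] and [D ( [B [B [B [C [D s]]] or [C [D s]]] or [C [D s]]] )]]]

6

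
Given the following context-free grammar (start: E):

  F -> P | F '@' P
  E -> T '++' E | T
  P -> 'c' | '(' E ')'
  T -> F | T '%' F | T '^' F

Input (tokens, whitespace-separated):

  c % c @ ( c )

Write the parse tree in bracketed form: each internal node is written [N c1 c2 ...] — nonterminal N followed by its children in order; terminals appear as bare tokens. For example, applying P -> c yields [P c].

E
T
T % F
F % F
P % F
c % F
c % F @ P
c % P @ P
c % c @ P
c % c @ ( E )
c % c @ ( T )
c % c @ ( F )
c % c @ ( P )
c % c @ ( c )

[E [T [T [F [P c]]] % [F [F [P c]] @ [P ( [E [T [F [P c]]]] )]]]]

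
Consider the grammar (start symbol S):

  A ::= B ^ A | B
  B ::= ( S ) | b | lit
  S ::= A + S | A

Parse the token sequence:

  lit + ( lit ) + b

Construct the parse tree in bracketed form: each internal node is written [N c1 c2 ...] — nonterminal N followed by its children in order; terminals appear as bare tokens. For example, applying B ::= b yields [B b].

S
A + S
B + S
lit + S
lit + A + S
lit + B + S
lit + ( S ) + S
lit + ( A ) + S
lit + ( B ) + S
lit + ( lit ) + S
lit + ( lit ) + A
lit + ( lit ) + B
lit + ( lit ) + b

[S [A [B lit]] + [S [A [B ( [S [A [B lit]]] )]] + [S [A [B b]]]]]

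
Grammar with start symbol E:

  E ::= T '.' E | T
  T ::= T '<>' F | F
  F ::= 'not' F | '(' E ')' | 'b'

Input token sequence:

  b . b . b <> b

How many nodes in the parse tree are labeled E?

[E [T [F b]] . [E [T [F b]] . [E [T [T [F b]] <> [F b]]]]]

3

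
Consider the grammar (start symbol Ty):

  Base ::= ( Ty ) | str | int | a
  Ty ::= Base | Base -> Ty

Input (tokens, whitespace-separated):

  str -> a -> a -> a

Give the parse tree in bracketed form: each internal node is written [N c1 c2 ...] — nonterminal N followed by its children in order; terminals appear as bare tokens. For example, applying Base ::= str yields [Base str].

Ty
Base -> Ty
str -> Ty
str -> Base -> Ty
str -> a -> Ty
str -> a -> Base -> Ty
str -> a -> a -> Ty
str -> a -> a -> Base
str -> a -> a -> a

[Ty [Base str] -> [Ty [Base a] -> [Ty [Base a] -> [Ty [Base a]]]]]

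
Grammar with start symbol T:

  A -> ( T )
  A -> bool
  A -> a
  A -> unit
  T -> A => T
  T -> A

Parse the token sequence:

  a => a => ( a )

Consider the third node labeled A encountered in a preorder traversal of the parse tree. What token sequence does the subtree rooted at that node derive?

( a )

[T [A a] => [T [A a] => [T [A ( [T [A a]] )]]]]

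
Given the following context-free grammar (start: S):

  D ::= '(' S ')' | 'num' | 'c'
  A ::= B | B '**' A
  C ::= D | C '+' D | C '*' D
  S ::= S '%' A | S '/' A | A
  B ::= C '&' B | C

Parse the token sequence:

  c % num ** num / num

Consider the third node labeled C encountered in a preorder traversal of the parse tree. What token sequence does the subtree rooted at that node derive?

[S [S [S [A [B [C [D c]]]]] % [A [B [C [D num]]] ** [A [B [C [D num]]]]]] / [A [B [C [D num]]]]]

num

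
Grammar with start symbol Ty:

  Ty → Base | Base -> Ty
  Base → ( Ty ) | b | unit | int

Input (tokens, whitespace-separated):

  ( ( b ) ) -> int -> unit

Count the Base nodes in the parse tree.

[Ty [Base ( [Ty [Base ( [Ty [Base b]] )]] )] -> [Ty [Base int] -> [Ty [Base unit]]]]

5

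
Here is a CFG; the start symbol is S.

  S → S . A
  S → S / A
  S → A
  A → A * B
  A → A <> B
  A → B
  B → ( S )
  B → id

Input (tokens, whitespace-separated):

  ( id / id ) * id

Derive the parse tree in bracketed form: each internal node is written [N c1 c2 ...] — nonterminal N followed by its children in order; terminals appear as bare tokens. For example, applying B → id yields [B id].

[S [A [A [B ( [S [S [A [B id]]] / [A [B id]]] )]] * [B id]]]

S
A
A * B
B * B
( S ) * B
( S / A ) * B
( A / A ) * B
( B / A ) * B
( id / A ) * B
( id / B ) * B
( id / id ) * B
( id / id ) * id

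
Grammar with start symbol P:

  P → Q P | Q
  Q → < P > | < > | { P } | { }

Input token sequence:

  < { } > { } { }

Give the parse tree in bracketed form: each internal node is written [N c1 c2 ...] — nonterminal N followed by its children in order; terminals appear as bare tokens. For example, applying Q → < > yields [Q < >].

P
Q P
< P > P
< Q > P
< { } > P
< { } > Q P
< { } > { } P
< { } > { } Q
< { } > { } { }

[P [Q < [P [Q { }]] >] [P [Q { }] [P [Q { }]]]]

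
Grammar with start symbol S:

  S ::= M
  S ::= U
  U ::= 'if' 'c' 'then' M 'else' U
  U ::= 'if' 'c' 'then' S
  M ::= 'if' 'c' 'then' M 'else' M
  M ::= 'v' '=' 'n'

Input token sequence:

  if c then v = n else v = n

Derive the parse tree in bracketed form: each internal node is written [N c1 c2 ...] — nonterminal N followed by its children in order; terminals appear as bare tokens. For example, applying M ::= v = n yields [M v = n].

[S [M if c then [M v = n] else [M v = n]]]

S
M
if c then M else M
if c then v = n else M
if c then v = n else v = n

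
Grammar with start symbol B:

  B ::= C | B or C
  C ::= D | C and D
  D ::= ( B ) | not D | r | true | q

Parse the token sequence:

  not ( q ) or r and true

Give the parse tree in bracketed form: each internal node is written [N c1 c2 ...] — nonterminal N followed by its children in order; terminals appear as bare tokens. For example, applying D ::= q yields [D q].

[B [B [C [D not [D ( [B [C [D q]]] )]]]] or [C [C [D r]] and [D true]]]

B
B or C
C or C
D or C
not D or C
not ( B ) or C
not ( C ) or C
not ( D ) or C
not ( q ) or C
not ( q ) or C and D
not ( q ) or D and D
not ( q ) or r and D
not ( q ) or r and true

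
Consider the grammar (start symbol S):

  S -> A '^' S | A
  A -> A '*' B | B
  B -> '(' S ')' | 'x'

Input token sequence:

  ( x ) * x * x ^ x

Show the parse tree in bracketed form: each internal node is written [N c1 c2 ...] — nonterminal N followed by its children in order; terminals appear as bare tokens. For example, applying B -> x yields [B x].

[S [A [A [A [B ( [S [A [B x]]] )]] * [B x]] * [B x]] ^ [S [A [B x]]]]

S
A ^ S
A * B ^ S
A * B * B ^ S
B * B * B ^ S
( S ) * B * B ^ S
( A ) * B * B ^ S
( B ) * B * B ^ S
( x ) * B * B ^ S
( x ) * x * B ^ S
( x ) * x * x ^ S
( x ) * x * x ^ A
( x ) * x * x ^ B
( x ) * x * x ^ x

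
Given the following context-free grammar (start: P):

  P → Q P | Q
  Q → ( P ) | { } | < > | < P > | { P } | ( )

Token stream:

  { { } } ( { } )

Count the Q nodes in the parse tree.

4

[P [Q { [P [Q { }]] }] [P [Q ( [P [Q { }]] )]]]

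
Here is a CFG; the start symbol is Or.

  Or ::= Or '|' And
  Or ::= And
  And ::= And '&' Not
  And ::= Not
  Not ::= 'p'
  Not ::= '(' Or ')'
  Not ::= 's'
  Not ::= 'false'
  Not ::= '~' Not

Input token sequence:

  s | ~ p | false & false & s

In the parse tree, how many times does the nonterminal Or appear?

3

[Or [Or [Or [And [Not s]]] | [And [Not ~ [Not p]]]] | [And [And [And [Not false]] & [Not false]] & [Not s]]]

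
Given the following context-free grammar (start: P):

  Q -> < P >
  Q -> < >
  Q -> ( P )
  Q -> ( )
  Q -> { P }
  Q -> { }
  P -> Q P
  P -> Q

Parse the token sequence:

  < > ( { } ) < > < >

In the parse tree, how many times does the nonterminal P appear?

[P [Q < >] [P [Q ( [P [Q { }]] )] [P [Q < >] [P [Q < >]]]]]

5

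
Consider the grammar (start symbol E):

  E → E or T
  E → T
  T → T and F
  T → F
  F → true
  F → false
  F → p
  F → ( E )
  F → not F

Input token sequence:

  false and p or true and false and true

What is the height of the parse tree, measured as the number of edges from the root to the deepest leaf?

[E [E [T [T [F false]] and [F p]]] or [T [T [T [F true]] and [F false]] and [F true]]]

5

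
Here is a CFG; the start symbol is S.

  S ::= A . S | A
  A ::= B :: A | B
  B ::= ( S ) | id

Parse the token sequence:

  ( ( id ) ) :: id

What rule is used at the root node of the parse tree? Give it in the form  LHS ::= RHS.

S ::= A

[S [A [B ( [S [A [B ( [S [A [B id]]] )]]] )] :: [A [B id]]]]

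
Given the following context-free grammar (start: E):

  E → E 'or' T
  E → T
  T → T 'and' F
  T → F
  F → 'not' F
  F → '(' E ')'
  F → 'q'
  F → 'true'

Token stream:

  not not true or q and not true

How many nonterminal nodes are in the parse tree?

11

[E [E [T [F not [F not [F true]]]]] or [T [T [F q]] and [F not [F true]]]]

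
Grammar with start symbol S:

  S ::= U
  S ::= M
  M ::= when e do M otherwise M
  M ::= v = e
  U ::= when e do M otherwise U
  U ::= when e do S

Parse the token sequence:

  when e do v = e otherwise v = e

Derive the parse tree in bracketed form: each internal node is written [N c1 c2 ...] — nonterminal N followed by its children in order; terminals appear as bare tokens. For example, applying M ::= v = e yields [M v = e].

S
M
when e do M otherwise M
when e do v = e otherwise M
when e do v = e otherwise v = e

[S [M when e do [M v = e] otherwise [M v = e]]]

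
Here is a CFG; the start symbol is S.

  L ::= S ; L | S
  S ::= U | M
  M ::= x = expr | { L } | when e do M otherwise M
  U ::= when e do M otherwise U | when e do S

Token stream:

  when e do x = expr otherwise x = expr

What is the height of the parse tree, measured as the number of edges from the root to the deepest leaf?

3

[S [M when e do [M x = expr] otherwise [M x = expr]]]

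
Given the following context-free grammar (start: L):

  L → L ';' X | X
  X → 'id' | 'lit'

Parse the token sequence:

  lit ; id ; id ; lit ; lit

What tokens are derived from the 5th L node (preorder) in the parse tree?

lit

[L [L [L [L [L [X lit]] ; [X id]] ; [X id]] ; [X lit]] ; [X lit]]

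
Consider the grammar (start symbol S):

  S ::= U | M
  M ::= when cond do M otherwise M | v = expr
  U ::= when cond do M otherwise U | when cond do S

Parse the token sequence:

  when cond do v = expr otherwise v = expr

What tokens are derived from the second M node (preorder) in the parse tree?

[S [M when cond do [M v = expr] otherwise [M v = expr]]]

v = expr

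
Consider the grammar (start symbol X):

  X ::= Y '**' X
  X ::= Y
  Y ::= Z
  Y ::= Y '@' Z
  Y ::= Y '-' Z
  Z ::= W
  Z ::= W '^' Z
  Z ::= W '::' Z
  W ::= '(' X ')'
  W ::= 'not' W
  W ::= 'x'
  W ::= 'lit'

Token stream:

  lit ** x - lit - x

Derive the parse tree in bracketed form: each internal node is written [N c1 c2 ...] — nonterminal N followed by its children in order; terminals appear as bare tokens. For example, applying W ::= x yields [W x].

X
Y ** X
Z ** X
W ** X
lit ** X
lit ** Y
lit ** Y - Z
lit ** Y - Z - Z
lit ** Z - Z - Z
lit ** W - Z - Z
lit ** x - Z - Z
lit ** x - W - Z
lit ** x - lit - Z
lit ** x - lit - W
lit ** x - lit - x

[X [Y [Z [W lit]]] ** [X [Y [Y [Y [Z [W x]]] - [Z [W lit]]] - [Z [W x]]]]]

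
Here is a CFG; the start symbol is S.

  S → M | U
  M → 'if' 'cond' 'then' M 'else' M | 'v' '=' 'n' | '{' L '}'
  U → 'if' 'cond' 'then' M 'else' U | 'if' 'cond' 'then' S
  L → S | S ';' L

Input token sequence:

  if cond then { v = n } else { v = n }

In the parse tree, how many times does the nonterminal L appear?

[S [M if cond then [M { [L [S [M v = n]]] }] else [M { [L [S [M v = n]]] }]]]

2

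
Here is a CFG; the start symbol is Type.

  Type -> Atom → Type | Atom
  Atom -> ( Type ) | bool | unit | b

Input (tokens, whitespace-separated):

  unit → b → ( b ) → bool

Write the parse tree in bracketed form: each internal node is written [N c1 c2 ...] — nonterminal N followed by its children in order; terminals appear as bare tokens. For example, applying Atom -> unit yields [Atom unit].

Type
Atom → Type
unit → Type
unit → Atom → Type
unit → b → Type
unit → b → Atom → Type
unit → b → ( Type ) → Type
unit → b → ( Atom ) → Type
unit → b → ( b ) → Type
unit → b → ( b ) → Atom
unit → b → ( b ) → bool

[Type [Atom unit] → [Type [Atom b] → [Type [Atom ( [Type [Atom b]] )] → [Type [Atom bool]]]]]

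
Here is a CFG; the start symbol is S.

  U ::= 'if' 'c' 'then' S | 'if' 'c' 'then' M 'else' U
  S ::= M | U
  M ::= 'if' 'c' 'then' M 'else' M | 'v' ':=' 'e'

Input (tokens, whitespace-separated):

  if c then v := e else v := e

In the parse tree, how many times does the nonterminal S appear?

[S [M if c then [M v := e] else [M v := e]]]

1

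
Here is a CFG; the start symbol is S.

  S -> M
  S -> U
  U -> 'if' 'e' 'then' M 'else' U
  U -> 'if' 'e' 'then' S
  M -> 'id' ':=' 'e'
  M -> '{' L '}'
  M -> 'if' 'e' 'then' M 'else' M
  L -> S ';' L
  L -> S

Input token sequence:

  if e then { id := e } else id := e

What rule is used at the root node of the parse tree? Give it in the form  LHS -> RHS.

S -> M

[S [M if e then [M { [L [S [M id := e]]] }] else [M id := e]]]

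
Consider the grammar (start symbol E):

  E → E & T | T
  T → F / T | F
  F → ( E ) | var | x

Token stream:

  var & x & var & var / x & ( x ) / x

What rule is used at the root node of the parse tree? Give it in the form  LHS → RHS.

E → E & T

[E [E [E [E [E [T [F var]]] & [T [F x]]] & [T [F var]]] & [T [F var] / [T [F x]]]] & [T [F ( [E [T [F x]]] )] / [T [F x]]]]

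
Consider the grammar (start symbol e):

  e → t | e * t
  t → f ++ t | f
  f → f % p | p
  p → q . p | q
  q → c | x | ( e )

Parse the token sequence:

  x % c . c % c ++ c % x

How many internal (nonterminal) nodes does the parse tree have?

20

[e [t [f [f [f [p [q x]]] % [p [q c] . [p [q c]]]] % [p [q c]]] ++ [t [f [f [p [q c]]] % [p [q x]]]]]]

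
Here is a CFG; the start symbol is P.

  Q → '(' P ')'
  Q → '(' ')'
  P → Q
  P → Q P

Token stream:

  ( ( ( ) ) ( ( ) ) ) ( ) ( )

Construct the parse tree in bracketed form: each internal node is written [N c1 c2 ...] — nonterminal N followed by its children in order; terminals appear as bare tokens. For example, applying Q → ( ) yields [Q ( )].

[P [Q ( [P [Q ( [P [Q ( )]] )] [P [Q ( [P [Q ( )]] )]]] )] [P [Q ( )] [P [Q ( )]]]]

P
Q P
( P ) P
( Q P ) P
( ( P ) P ) P
( ( Q ) P ) P
( ( ( ) ) P ) P
( ( ( ) ) Q ) P
( ( ( ) ) ( P ) ) P
( ( ( ) ) ( Q ) ) P
( ( ( ) ) ( ( ) ) ) P
( ( ( ) ) ( ( ) ) ) Q P
( ( ( ) ) ( ( ) ) ) ( ) P
( ( ( ) ) ( ( ) ) ) ( ) Q
( ( ( ) ) ( ( ) ) ) ( ) ( )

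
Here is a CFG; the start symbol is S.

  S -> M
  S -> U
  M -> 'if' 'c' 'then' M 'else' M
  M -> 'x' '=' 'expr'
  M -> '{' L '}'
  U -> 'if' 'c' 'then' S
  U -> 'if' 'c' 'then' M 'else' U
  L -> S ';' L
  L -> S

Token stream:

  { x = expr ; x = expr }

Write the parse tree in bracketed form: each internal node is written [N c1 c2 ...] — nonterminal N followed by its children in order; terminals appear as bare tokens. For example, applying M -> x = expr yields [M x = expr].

[S [M { [L [S [M x = expr]] ; [L [S [M x = expr]]]] }]]

S
M
{ L }
{ S ; L }
{ M ; L }
{ x = expr ; L }
{ x = expr ; S }
{ x = expr ; M }
{ x = expr ; x = expr }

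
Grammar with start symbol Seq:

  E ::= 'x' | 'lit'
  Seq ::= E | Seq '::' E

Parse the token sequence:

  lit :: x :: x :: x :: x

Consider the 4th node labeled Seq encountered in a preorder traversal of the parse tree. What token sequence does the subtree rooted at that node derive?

lit :: x

[Seq [Seq [Seq [Seq [Seq [E lit]] :: [E x]] :: [E x]] :: [E x]] :: [E x]]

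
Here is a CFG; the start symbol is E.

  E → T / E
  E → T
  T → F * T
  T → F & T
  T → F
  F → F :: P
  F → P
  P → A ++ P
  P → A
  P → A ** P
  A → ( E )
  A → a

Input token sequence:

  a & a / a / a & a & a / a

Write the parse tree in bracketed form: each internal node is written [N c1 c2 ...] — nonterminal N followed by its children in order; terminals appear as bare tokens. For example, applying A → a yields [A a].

[E [T [F [P [A a]]] & [T [F [P [A a]]]]] / [E [T [F [P [A a]]]] / [E [T [F [P [A a]]] & [T [F [P [A a]]] & [T [F [P [A a]]]]]] / [E [T [F [P [A a]]]]]]]]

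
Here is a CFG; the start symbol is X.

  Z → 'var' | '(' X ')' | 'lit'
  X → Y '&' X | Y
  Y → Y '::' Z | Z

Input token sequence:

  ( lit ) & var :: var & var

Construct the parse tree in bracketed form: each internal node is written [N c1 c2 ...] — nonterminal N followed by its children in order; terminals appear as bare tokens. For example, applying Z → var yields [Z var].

[X [Y [Z ( [X [Y [Z lit]]] )]] & [X [Y [Y [Z var]] :: [Z var]] & [X [Y [Z var]]]]]

X
Y & X
Z & X
( X ) & X
( Y ) & X
( Z ) & X
( lit ) & X
( lit ) & Y & X
( lit ) & Y :: Z & X
( lit ) & Z :: Z & X
( lit ) & var :: Z & X
( lit ) & var :: var & X
( lit ) & var :: var & Y
( lit ) & var :: var & Z
( lit ) & var :: var & var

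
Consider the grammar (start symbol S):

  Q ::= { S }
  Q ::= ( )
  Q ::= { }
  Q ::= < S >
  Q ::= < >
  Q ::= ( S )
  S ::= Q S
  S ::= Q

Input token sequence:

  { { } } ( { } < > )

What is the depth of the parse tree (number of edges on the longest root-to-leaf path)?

6

[S [Q { [S [Q { }]] }] [S [Q ( [S [Q { }] [S [Q < >]]] )]]]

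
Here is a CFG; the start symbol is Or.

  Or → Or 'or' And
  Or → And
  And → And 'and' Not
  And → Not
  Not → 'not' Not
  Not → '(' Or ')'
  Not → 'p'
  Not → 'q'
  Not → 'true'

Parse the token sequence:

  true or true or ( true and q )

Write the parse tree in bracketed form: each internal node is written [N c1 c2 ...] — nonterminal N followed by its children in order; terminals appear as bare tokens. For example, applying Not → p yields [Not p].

[Or [Or [Or [And [Not true]]] or [And [Not true]]] or [And [Not ( [Or [And [And [Not true]] and [Not q]]] )]]]

Or
Or or And
Or or And or And
And or And or And
Not or And or And
true or And or And
true or Not or And
true or true or And
true or true or Not
true or true or ( Or )
true or true or ( And )
true or true or ( And and Not )
true or true or ( Not and Not )
true or true or ( true and Not )
true or true or ( true and q )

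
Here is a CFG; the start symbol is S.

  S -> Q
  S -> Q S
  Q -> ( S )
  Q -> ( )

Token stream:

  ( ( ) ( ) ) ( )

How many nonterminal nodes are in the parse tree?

[S [Q ( [S [Q ( )] [S [Q ( )]]] )] [S [Q ( )]]]

8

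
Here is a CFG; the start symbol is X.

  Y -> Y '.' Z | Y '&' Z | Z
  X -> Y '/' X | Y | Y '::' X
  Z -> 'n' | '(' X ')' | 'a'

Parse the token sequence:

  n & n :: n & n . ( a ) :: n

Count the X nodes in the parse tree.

[X [Y [Y [Z n]] & [Z n]] :: [X [Y [Y [Y [Z n]] & [Z n]] . [Z ( [X [Y [Z a]]] )]] :: [X [Y [Z n]]]]]

4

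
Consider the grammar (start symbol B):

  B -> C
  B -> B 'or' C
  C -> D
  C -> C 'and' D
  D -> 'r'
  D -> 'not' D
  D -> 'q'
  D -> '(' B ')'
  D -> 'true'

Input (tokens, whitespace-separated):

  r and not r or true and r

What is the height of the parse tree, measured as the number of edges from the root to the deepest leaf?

5

[B [B [C [C [D r]] and [D not [D r]]]] or [C [C [D true]] and [D r]]]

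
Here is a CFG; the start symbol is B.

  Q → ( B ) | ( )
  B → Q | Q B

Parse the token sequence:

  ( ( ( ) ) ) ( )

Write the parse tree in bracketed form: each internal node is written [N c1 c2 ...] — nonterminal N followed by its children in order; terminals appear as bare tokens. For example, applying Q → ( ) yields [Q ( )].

B
Q B
( B ) B
( Q ) B
( ( B ) ) B
( ( Q ) ) B
( ( ( ) ) ) B
( ( ( ) ) ) Q
( ( ( ) ) ) ( )

[B [Q ( [B [Q ( [B [Q ( )]] )]] )] [B [Q ( )]]]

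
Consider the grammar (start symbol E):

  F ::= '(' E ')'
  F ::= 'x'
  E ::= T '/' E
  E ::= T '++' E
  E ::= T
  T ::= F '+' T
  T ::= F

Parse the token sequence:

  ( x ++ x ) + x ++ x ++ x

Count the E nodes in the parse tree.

5

[E [T [F ( [E [T [F x]] ++ [E [T [F x]]]] )] + [T [F x]]] ++ [E [T [F x]] ++ [E [T [F x]]]]]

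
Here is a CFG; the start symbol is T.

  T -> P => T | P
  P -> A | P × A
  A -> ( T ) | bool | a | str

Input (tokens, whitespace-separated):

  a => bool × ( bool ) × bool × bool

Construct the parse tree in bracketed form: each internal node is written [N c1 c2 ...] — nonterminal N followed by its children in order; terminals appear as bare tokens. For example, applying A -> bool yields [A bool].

[T [P [A a]] => [T [P [P [P [P [A bool]] × [A ( [T [P [A bool]]] )]] × [A bool]] × [A bool]]]]

T
P => T
A => T
a => T
a => P
a => P × A
a => P × A × A
a => P × A × A × A
a => A × A × A × A
a => bool × A × A × A
a => bool × ( T ) × A × A
a => bool × ( P ) × A × A
a => bool × ( A ) × A × A
a => bool × ( bool ) × A × A
a => bool × ( bool ) × bool × A
a => bool × ( bool ) × bool × bool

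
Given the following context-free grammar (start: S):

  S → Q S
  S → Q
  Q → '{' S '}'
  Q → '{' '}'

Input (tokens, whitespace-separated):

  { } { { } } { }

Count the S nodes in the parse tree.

[S [Q { }] [S [Q { [S [Q { }]] }] [S [Q { }]]]]

4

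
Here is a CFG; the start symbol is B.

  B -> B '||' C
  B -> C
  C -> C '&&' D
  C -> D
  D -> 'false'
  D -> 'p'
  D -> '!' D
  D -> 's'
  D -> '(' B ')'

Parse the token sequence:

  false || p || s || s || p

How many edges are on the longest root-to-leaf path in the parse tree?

7

[B [B [B [B [B [C [D false]]] || [C [D p]]] || [C [D s]]] || [C [D s]]] || [C [D p]]]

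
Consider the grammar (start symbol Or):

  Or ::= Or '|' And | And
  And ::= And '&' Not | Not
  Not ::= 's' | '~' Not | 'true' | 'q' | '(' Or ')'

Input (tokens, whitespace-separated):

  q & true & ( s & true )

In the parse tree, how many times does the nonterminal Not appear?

[Or [And [And [And [Not q]] & [Not true]] & [Not ( [Or [And [And [Not s]] & [Not true]]] )]]]

5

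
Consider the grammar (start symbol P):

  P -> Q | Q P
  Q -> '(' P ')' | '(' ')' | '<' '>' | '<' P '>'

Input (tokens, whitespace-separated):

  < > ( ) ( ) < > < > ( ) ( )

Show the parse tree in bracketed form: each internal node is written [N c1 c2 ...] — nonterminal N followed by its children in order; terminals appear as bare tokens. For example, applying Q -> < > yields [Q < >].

[P [Q < >] [P [Q ( )] [P [Q ( )] [P [Q < >] [P [Q < >] [P [Q ( )] [P [Q ( )]]]]]]]]

P
Q P
< > P
< > Q P
< > ( ) P
< > ( ) Q P
< > ( ) ( ) P
< > ( ) ( ) Q P
< > ( ) ( ) < > P
< > ( ) ( ) < > Q P
< > ( ) ( ) < > < > P
< > ( ) ( ) < > < > Q P
< > ( ) ( ) < > < > ( ) P
< > ( ) ( ) < > < > ( ) Q
< > ( ) ( ) < > < > ( ) ( )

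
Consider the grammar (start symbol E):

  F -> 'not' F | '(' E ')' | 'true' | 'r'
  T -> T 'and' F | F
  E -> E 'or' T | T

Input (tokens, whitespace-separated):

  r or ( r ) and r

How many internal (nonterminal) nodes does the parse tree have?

11

[E [E [T [F r]]] or [T [T [F ( [E [T [F r]]] )]] and [F r]]]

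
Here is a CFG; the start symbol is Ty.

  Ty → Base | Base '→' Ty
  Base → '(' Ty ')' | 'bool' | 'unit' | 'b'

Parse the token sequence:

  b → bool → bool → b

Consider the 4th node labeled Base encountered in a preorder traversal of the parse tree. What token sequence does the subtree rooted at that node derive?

[Ty [Base b] → [Ty [Base bool] → [Ty [Base bool] → [Ty [Base b]]]]]

b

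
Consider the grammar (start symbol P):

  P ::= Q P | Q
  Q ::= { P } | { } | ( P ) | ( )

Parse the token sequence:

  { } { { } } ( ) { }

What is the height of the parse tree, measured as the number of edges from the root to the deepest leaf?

[P [Q { }] [P [Q { [P [Q { }]] }] [P [Q ( )] [P [Q { }]]]]]

5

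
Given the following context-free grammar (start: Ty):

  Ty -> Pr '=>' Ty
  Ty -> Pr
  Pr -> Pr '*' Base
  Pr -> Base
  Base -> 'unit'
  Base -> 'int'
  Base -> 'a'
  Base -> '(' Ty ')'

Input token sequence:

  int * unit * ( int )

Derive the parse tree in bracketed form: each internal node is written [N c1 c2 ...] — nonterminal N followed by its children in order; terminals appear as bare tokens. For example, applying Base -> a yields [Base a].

[Ty [Pr [Pr [Pr [Base int]] * [Base unit]] * [Base ( [Ty [Pr [Base int]]] )]]]

Ty
Pr
Pr * Base
Pr * Base * Base
Base * Base * Base
int * Base * Base
int * unit * Base
int * unit * ( Ty )
int * unit * ( Pr )
int * unit * ( Base )
int * unit * ( int )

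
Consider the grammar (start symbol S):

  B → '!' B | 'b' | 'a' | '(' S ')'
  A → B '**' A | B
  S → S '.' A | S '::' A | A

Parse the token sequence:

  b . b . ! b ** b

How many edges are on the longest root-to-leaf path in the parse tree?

5

[S [S [S [A [B b]]] . [A [B b]]] . [A [B ! [B b]] ** [A [B b]]]]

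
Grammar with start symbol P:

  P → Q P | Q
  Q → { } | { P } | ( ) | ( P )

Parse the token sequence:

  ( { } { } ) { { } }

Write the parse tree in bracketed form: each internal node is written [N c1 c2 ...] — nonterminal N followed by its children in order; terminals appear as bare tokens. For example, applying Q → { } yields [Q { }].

[P [Q ( [P [Q { }] [P [Q { }]]] )] [P [Q { [P [Q { }]] }]]]

P
Q P
( P ) P
( Q P ) P
( { } P ) P
( { } Q ) P
( { } { } ) P
( { } { } ) Q
( { } { } ) { P }
( { } { } ) { Q }
( { } { } ) { { } }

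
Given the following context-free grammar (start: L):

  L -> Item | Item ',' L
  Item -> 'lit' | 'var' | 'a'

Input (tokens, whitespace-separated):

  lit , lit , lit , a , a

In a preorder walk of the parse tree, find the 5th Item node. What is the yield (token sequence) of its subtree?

a

[L [Item lit] , [L [Item lit] , [L [Item lit] , [L [Item a] , [L [Item a]]]]]]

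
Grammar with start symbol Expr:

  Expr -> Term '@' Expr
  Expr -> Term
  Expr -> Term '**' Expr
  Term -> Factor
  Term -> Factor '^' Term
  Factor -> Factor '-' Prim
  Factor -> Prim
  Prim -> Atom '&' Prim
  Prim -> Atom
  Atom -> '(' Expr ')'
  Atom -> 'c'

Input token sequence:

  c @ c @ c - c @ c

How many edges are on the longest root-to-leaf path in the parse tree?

[Expr [Term [Factor [Prim [Atom c]]]] @ [Expr [Term [Factor [Prim [Atom c]]]] @ [Expr [Term [Factor [Factor [Prim [Atom c]]] - [Prim [Atom c]]]] @ [Expr [Term [Factor [Prim [Atom c]]]]]]]]

8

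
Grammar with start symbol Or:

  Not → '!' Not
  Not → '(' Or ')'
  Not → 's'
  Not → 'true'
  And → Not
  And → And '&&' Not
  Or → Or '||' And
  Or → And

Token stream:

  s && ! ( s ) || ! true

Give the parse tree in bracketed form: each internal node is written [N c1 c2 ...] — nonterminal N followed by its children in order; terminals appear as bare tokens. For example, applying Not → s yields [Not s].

[Or [Or [And [And [Not s]] && [Not ! [Not ( [Or [And [Not s]]] )]]]] || [And [Not ! [Not true]]]]

Or
Or || And
And || And
And && Not || And
Not && Not || And
s && Not || And
s && ! Not || And
s && ! ( Or ) || And
s && ! ( And ) || And
s && ! ( Not ) || And
s && ! ( s ) || And
s && ! ( s ) || Not
s && ! ( s ) || ! Not
s && ! ( s ) || ! true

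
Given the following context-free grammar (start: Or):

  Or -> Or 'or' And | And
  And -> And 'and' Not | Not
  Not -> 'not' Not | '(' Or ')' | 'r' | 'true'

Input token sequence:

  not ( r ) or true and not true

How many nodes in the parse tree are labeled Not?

6

[Or [Or [And [Not not [Not ( [Or [And [Not r]]] )]]]] or [And [And [Not true]] and [Not not [Not true]]]]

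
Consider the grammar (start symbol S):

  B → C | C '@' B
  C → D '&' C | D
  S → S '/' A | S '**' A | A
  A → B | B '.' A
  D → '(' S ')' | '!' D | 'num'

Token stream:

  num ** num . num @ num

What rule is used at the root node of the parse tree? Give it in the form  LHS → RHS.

[S [S [A [B [C [D num]]]]] ** [A [B [C [D num]]] . [A [B [C [D num]] @ [B [C [D num]]]]]]]

S → S '**' A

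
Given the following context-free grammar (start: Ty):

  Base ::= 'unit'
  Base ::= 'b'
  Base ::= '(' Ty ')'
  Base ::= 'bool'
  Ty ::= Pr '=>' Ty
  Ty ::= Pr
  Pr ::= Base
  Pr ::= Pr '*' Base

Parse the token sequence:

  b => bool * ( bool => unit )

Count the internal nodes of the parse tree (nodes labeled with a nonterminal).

[Ty [Pr [Base b]] => [Ty [Pr [Pr [Base bool]] * [Base ( [Ty [Pr [Base bool]] => [Ty [Pr [Base unit]]]] )]]]]

14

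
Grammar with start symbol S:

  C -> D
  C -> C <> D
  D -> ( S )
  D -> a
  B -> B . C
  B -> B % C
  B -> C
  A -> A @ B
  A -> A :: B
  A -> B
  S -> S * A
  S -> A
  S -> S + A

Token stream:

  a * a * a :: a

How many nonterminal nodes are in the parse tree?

[S [S [S [A [B [C [D a]]]]] * [A [B [C [D a]]]]] * [A [A [B [C [D a]]]] :: [B [C [D a]]]]]

19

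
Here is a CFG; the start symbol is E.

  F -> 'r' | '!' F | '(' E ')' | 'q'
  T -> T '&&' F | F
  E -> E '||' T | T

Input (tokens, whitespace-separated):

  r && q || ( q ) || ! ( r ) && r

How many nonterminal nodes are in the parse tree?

[E [E [E [T [T [F r]] && [F q]]] || [T [F ( [E [T [F q]]] )]]] || [T [T [F ! [F ( [E [T [F r]]] )]]] && [F r]]]

20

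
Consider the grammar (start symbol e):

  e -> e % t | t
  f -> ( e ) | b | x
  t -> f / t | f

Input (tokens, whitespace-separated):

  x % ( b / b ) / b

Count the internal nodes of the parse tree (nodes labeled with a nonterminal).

13

[e [e [t [f x]]] % [t [f ( [e [t [f b] / [t [f b]]]] )] / [t [f b]]]]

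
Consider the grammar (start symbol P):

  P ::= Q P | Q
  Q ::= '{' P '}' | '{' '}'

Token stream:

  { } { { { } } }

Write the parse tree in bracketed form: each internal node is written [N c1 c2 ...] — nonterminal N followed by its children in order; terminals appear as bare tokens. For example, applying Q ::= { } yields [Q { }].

[P [Q { }] [P [Q { [P [Q { [P [Q { }]] }]] }]]]

P
Q P
{ } P
{ } Q
{ } { P }
{ } { Q }
{ } { { P } }
{ } { { Q } }
{ } { { { } } }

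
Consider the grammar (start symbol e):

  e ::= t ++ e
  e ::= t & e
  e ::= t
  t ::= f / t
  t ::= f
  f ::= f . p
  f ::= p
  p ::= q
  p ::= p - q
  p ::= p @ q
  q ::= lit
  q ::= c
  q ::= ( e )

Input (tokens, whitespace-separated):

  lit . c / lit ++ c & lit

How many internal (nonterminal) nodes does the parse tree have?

[e [t [f [f [p [q lit]]] . [p [q c]]] / [t [f [p [q lit]]]]] ++ [e [t [f [p [q c]]]] & [e [t [f [p [q lit]]]]]]]

22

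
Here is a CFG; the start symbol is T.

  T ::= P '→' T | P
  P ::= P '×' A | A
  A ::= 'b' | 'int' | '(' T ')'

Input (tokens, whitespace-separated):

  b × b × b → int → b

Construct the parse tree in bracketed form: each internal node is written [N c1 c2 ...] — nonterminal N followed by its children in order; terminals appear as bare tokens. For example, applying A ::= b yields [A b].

T
P → T
P × A → T
P × A × A → T
A × A × A → T
b × A × A → T
b × b × A → T
b × b × b → T
b × b × b → P → T
b × b × b → A → T
b × b × b → int → T
b × b × b → int → P
b × b × b → int → A
b × b × b → int → b

[T [P [P [P [A b]] × [A b]] × [A b]] → [T [P [A int]] → [T [P [A b]]]]]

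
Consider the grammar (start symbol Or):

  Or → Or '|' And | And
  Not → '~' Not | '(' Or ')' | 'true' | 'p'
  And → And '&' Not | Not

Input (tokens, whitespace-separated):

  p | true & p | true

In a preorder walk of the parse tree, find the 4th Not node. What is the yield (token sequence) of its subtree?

true

[Or [Or [Or [And [Not p]]] | [And [And [Not true]] & [Not p]]] | [And [Not true]]]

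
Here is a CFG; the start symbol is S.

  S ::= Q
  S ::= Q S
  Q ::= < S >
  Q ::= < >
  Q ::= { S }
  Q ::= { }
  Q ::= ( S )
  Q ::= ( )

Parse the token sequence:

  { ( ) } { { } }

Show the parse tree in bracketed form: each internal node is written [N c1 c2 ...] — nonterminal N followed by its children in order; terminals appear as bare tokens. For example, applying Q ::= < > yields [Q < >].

S
Q S
{ S } S
{ Q } S
{ ( ) } S
{ ( ) } Q
{ ( ) } { S }
{ ( ) } { Q }
{ ( ) } { { } }

[S [Q { [S [Q ( )]] }] [S [Q { [S [Q { }]] }]]]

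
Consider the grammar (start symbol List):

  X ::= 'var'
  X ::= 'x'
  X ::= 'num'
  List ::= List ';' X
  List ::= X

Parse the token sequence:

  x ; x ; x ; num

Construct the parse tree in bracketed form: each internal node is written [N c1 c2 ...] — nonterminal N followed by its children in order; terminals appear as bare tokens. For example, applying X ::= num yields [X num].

List
List ; X
List ; X ; X
List ; X ; X ; X
X ; X ; X ; X
x ; X ; X ; X
x ; x ; X ; X
x ; x ; x ; X
x ; x ; x ; num

[List [List [List [List [X x]] ; [X x]] ; [X x]] ; [X num]]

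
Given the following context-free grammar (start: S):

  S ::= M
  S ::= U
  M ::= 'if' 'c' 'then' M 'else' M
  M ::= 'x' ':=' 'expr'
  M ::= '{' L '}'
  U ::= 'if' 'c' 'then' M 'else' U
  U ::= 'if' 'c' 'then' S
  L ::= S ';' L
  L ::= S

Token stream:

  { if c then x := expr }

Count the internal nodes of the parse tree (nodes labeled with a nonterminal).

[S [M { [L [S [U if c then [S [M x := expr]]]]] }]]

7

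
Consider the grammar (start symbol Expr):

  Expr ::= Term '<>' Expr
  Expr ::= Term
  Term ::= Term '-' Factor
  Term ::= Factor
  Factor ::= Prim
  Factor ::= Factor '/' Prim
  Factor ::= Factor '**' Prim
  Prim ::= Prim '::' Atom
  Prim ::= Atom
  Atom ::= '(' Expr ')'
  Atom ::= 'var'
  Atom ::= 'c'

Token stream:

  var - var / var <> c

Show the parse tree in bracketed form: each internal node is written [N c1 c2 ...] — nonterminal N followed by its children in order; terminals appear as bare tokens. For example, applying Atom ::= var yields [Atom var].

[Expr [Term [Term [Factor [Prim [Atom var]]]] - [Factor [Factor [Prim [Atom var]]] / [Prim [Atom var]]]] <> [Expr [Term [Factor [Prim [Atom c]]]]]]

Expr
Term <> Expr
Term - Factor <> Expr
Factor - Factor <> Expr
Prim - Factor <> Expr
Atom - Factor <> Expr
var - Factor <> Expr
var - Factor / Prim <> Expr
var - Prim / Prim <> Expr
var - Atom / Prim <> Expr
var - var / Prim <> Expr
var - var / Atom <> Expr
var - var / var <> Expr
var - var / var <> Term
var - var / var <> Factor
var - var / var <> Prim
var - var / var <> Atom
var - var / var <> c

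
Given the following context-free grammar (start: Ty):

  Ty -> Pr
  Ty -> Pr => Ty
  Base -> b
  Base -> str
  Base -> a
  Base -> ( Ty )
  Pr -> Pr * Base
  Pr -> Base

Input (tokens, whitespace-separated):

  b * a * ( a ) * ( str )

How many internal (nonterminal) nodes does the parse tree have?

[Ty [Pr [Pr [Pr [Pr [Base b]] * [Base a]] * [Base ( [Ty [Pr [Base a]]] )]] * [Base ( [Ty [Pr [Base str]]] )]]]

15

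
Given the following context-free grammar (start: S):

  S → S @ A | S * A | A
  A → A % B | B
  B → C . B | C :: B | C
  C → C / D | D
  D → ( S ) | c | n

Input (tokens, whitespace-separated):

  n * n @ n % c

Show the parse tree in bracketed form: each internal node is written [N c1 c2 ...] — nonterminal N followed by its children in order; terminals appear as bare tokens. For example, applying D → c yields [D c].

[S [S [S [A [B [C [D n]]]]] * [A [B [C [D n]]]]] @ [A [A [B [C [D n]]]] % [B [C [D c]]]]]

S
S @ A
S * A @ A
A * A @ A
B * A @ A
C * A @ A
D * A @ A
n * A @ A
n * B @ A
n * C @ A
n * D @ A
n * n @ A
n * n @ A % B
n * n @ B % B
n * n @ C % B
n * n @ D % B
n * n @ n % B
n * n @ n % C
n * n @ n % D
n * n @ n % c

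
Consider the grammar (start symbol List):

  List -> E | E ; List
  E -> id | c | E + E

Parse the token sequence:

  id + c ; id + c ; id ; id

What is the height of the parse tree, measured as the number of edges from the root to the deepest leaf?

[List [E [E id] + [E c]] ; [List [E [E id] + [E c]] ; [List [E id] ; [List [E id]]]]]

5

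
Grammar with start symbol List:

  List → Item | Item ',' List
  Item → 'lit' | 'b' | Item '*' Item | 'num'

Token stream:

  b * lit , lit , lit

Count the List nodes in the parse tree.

3

[List [Item [Item b] * [Item lit]] , [List [Item lit] , [List [Item lit]]]]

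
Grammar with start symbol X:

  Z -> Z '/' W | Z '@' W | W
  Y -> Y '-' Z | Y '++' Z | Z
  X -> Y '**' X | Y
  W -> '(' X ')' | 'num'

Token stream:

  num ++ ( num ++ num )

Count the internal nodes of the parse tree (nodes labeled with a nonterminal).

[X [Y [Y [Z [W num]]] ++ [Z [W ( [X [Y [Y [Z [W num]]] ++ [Z [W num]]]] )]]]]

14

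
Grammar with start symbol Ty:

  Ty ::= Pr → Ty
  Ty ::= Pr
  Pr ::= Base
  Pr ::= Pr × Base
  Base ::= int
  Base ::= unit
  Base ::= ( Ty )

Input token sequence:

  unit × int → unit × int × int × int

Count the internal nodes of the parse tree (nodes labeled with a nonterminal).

14

[Ty [Pr [Pr [Base unit]] × [Base int]] → [Ty [Pr [Pr [Pr [Pr [Base unit]] × [Base int]] × [Base int]] × [Base int]]]]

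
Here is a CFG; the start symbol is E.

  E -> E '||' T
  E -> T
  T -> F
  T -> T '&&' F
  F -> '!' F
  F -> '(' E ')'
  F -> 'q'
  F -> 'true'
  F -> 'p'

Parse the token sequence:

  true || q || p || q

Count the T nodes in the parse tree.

4

[E [E [E [E [T [F true]]] || [T [F q]]] || [T [F p]]] || [T [F q]]]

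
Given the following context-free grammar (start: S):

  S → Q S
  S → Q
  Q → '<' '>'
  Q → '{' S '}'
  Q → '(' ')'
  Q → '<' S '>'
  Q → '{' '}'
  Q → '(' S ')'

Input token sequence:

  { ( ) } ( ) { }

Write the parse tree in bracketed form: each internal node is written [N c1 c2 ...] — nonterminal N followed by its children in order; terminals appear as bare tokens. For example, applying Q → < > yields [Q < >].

S
Q S
{ S } S
{ Q } S
{ ( ) } S
{ ( ) } Q S
{ ( ) } ( ) S
{ ( ) } ( ) Q
{ ( ) } ( ) { }

[S [Q { [S [Q ( )]] }] [S [Q ( )] [S [Q { }]]]]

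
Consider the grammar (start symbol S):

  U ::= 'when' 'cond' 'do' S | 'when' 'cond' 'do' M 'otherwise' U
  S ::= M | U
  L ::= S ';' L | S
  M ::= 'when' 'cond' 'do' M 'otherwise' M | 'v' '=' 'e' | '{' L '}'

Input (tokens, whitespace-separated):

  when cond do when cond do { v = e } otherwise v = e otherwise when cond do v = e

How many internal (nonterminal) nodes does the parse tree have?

[S [U when cond do [M when cond do [M { [L [S [M v = e]]] }] otherwise [M v = e]] otherwise [U when cond do [S [M v = e]]]]]

11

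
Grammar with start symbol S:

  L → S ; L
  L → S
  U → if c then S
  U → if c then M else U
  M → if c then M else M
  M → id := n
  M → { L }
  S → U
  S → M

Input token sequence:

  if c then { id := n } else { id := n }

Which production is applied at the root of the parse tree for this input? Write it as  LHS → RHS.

S → M

[S [M if c then [M { [L [S [M id := n]]] }] else [M { [L [S [M id := n]]] }]]]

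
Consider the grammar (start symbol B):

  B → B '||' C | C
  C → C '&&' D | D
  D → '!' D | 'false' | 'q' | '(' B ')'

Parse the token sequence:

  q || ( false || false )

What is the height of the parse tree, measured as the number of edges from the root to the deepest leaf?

7

[B [B [C [D q]]] || [C [D ( [B [B [C [D false]]] || [C [D false]]] )]]]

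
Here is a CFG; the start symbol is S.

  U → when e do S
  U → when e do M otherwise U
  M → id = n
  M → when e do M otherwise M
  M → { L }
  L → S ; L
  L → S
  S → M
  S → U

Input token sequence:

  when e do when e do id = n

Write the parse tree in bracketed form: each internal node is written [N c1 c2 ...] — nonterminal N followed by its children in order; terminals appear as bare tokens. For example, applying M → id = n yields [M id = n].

S
U
when e do S
when e do U
when e do when e do S
when e do when e do M
when e do when e do id = n

[S [U when e do [S [U when e do [S [M id = n]]]]]]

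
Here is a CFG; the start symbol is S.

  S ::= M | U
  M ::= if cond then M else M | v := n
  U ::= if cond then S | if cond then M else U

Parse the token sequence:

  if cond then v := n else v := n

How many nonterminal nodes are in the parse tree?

4

[S [M if cond then [M v := n] else [M v := n]]]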